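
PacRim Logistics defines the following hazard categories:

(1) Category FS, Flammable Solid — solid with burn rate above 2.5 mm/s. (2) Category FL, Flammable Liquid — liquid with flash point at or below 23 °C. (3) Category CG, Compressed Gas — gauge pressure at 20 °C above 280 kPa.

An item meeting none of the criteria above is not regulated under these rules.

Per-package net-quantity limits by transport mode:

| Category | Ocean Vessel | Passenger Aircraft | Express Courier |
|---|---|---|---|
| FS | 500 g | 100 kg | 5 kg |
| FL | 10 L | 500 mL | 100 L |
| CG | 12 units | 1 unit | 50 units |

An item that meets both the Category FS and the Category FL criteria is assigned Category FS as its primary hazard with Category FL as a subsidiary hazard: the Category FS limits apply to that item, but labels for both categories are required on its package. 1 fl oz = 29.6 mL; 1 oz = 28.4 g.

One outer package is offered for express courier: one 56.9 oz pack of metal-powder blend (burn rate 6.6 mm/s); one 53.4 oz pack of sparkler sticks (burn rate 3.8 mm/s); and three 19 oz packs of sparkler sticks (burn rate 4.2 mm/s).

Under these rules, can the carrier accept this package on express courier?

Yes

The metal-powder blend has burn rate 6.6 mm/s, which is > 2.5 mm/s, so it is Category FS (Flammable Solid).
The sparkler sticks have burn rate 3.8 mm/s, which is > 2.5 mm/s, so they are Category FS (Flammable Solid).
With burn rate 4.2 mm/s (> 2.5 mm/s), the sparkler sticks fall in Category FS.
Total Category FS: (one 56.9 oz pack = 1615.96 g) + (one 53.4 oz pack = 1516.56 g) + (three 19 oz packs = 1618.8 g) = 4751.32 g.
4751.32 g ≤ 5 kg (express courier limit, Category FS) — within limit.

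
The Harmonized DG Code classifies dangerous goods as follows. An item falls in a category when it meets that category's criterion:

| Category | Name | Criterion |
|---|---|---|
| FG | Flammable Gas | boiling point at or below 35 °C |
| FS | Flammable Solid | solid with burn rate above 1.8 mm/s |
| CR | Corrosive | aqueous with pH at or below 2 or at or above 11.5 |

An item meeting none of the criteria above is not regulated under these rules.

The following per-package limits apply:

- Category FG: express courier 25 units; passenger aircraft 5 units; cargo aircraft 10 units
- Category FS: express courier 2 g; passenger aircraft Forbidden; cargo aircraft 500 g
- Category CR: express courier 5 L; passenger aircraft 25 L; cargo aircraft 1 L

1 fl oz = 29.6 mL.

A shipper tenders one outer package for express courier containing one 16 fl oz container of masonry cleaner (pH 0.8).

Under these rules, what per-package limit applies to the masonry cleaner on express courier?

Masonry cleaner: pH 0.8 ≤ 2 → Category CR (Corrosive).
The express courier limit for Category CR is 5 L.

5 L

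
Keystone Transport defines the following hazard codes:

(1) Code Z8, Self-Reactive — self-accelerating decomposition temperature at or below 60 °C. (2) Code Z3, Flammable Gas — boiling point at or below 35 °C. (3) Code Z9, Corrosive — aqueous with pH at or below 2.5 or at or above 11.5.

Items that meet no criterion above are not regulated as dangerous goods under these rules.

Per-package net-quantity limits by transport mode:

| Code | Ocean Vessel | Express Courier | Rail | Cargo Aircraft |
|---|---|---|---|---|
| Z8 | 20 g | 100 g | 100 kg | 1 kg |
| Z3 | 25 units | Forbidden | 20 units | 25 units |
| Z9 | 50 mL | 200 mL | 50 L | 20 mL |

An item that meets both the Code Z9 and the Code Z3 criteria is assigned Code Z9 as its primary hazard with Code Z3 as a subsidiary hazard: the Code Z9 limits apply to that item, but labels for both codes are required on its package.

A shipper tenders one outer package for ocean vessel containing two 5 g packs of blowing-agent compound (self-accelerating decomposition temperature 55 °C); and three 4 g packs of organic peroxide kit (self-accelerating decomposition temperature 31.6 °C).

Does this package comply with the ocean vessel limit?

No

Self-accelerating decomposition temperature 55 °C meets the Code Z8 criterion (Self-Reactive), so the blowing-agent compound is Code Z8.
The organic peroxide kit has self-accelerating decomposition temperature 31.6 °C, which is ≤ 60 °C, so it is Code Z8 (Self-Reactive).
Code Z8 net quantity: (two 5 g packs = 10 g) + (three 4 g packs = 12 g) = 22 g.
22 g exceeds the ocean vessel limit of 20 g for Code Z8.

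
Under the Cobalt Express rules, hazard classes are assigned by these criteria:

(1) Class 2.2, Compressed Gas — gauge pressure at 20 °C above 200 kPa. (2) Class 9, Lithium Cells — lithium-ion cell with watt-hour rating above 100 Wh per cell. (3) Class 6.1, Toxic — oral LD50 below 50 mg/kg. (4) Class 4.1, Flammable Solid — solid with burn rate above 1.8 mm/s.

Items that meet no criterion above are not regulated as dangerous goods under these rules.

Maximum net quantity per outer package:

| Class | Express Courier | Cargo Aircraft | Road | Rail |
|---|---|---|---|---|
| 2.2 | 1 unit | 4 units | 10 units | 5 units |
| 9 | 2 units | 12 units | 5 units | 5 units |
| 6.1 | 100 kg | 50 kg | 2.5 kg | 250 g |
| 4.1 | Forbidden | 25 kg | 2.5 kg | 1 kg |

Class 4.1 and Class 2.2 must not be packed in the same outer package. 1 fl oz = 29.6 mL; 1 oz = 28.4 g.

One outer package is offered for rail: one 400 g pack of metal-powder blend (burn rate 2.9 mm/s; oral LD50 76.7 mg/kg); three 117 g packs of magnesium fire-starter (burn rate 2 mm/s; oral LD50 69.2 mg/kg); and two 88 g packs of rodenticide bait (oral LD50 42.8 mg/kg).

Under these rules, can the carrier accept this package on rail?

Yes

The metal-powder blend has burn rate 2.9 mm/s, which is > 1.8 mm/s, so it is Class 4.1 (Flammable Solid).
Burn rate 2 mm/s meets the Class 4.1 criterion (Flammable Solid), so the magnesium fire-starter is Class 4.1.
With oral LD50 42.8 mg/kg (< 50 mg/kg), the rodenticide bait falls in Class 6.1.
Class 4.1 net quantity: 400 g + (three 117 g packs = 351 g) = 751 g.
751 g ≤ 1 kg (rail limit, Class 4.1) — within limit.
Class 6.1 quantity: two 88 g packs = 176 g.
176 g is within the rail limit of 250 g for Class 6.1.
The segregation rule (Class 4.1 with Class 2.2) does not apply to Class 4.1 with Class 6.1.
Every hazard class is within its rail limit and no segregation rule is violated.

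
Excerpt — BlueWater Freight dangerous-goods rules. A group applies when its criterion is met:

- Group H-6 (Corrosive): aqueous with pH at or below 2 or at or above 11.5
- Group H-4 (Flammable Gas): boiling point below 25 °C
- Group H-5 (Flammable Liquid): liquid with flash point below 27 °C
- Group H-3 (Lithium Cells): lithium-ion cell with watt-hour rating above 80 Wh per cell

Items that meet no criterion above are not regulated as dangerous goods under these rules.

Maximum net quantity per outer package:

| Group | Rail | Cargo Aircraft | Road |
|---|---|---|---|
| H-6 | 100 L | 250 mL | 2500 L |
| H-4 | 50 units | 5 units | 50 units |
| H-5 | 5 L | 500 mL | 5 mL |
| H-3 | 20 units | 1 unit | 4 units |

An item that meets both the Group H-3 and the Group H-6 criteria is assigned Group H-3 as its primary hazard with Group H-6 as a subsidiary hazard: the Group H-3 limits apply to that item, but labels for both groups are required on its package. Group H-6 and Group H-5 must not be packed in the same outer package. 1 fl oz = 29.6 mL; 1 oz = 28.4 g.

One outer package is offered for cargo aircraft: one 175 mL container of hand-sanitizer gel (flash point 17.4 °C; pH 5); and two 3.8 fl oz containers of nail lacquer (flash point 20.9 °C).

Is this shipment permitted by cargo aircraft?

Yes

Hand-sanitizer gel: flash point 17.4 °C < 27 °C → Group H-5 (Flammable Liquid).
With flash point 20.9 °C (< 27 °C), the nail lacquer falls in Group H-5.
Group H-5 net quantity: 175 mL + (two 3.8 fl oz containers = 224.96 mL) = 399.96 mL.
That is within the Group H-5 cargo aircraft limit of 500 mL.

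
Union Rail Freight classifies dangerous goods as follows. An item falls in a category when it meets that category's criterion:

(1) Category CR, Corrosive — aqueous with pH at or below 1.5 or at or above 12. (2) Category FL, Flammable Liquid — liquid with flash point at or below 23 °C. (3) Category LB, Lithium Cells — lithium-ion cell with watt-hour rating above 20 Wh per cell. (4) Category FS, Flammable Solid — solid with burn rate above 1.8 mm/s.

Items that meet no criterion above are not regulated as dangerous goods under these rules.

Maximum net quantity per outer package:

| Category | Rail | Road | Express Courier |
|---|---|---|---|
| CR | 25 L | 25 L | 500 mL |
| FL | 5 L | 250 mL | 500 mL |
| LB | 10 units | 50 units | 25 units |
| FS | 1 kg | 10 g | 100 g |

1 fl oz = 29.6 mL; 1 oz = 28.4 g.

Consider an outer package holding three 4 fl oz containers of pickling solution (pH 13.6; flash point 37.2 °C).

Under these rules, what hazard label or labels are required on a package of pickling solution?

The pickling solution has pH 13.6, which is ≥ 12, so it is Category CR (Corrosive).
Only the Category CR label is required.

Category CR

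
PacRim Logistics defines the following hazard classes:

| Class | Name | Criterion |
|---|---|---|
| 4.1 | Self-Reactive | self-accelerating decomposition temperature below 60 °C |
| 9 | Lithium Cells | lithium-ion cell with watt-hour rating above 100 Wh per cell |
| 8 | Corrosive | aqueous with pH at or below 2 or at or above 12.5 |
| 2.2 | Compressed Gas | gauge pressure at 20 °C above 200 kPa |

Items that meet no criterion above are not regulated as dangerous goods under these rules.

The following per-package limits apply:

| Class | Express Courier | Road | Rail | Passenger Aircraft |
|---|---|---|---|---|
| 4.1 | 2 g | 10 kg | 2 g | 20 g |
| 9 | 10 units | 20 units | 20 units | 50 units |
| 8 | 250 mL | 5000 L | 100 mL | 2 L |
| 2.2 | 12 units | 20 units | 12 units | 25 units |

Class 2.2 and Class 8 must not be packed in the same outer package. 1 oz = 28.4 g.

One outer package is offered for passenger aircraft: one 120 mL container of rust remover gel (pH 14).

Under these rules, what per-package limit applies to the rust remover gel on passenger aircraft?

The rust remover gel has pH 14, which is ≥ 12.5, so it is Class 8 (Corrosive).
The passenger aircraft limit for Class 8 is 2 L.

2 L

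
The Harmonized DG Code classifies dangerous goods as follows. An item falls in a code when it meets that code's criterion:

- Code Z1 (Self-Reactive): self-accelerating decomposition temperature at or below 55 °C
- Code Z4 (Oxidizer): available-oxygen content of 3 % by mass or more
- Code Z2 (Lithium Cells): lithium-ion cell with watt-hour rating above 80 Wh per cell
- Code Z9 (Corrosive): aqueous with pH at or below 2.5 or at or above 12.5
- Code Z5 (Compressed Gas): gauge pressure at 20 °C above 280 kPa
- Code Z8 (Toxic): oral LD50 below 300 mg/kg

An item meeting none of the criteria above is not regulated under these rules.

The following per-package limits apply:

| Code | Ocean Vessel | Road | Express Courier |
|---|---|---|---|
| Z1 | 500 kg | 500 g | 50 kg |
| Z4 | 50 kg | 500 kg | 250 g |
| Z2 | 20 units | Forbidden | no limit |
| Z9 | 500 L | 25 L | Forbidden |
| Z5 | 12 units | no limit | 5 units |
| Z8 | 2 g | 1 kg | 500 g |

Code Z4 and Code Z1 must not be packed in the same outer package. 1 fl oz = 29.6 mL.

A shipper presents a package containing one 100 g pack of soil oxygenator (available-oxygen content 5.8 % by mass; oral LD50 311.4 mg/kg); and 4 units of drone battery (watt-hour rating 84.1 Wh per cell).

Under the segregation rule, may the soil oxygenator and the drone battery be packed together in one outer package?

The soil oxygenator has available-oxygen content 5.8 % by mass, which is ≥ 3 % by mass, so it is Code Z4 (Oxidizer).
With watt-hour rating 84.1 Wh per cell (> 80 Wh per cell), the drone battery falls in Code Z2.
No segregation rule bars Code Z4 with Code Z2.

Yes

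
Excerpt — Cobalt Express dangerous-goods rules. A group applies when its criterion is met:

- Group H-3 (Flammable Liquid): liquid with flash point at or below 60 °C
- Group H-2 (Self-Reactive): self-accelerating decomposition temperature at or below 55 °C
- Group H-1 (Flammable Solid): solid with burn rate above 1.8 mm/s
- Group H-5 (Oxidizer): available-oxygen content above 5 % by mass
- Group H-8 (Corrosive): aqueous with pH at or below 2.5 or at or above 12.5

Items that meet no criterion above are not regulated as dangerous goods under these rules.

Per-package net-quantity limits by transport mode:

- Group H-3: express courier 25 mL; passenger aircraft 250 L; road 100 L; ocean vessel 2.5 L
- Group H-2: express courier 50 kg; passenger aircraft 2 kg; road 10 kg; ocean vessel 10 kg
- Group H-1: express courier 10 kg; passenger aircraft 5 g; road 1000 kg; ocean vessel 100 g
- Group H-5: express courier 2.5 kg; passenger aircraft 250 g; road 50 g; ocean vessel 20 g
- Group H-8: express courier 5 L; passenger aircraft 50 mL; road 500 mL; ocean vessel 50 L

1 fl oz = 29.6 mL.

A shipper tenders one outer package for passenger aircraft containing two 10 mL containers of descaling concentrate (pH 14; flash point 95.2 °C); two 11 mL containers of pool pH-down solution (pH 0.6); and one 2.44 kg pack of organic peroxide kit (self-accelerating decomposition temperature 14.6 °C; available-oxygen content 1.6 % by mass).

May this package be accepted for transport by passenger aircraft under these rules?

No

With pH 14 (≥ 12.5), the descaling concentrate falls in Group H-8.
With pH 0.6 (≤ 2.5), the pool pH-down solution falls in Group H-8.
Organic peroxide kit: self-accelerating decomposition temperature 14.6 °C ≤ 55 °C → Group H-2 (Self-Reactive).
Total Group H-8: (two 10 mL containers = 20 mL) + (two 11 mL containers = 22 mL) = 42 mL.
42 mL is within the passenger aircraft limit of 50 mL for Group H-8.
Group H-2 quantity: 2.44 kg.
2.44 kg > 2 kg (passenger aircraft limit, Group H-2) — over the limit.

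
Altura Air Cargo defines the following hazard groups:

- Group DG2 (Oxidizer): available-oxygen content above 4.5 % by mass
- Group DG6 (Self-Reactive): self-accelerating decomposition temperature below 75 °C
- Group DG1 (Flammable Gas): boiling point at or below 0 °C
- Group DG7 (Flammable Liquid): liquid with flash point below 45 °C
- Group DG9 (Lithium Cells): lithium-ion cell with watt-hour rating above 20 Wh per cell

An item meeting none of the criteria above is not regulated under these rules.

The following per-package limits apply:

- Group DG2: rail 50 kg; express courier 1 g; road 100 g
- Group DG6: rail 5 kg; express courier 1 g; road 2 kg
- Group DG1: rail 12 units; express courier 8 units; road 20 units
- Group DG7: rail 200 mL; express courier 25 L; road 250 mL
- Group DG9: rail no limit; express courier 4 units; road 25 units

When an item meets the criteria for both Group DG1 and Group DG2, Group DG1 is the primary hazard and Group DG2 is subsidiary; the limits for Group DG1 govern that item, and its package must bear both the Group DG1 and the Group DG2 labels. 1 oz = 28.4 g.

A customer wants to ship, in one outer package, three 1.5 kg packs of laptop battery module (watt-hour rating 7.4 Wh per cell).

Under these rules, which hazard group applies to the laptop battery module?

Not regulated

watt-hour rating 7.4 Wh per cell is not above 20 Wh per cell, so Group DG9 does not apply.
No criterion is met, so the item is not regulated.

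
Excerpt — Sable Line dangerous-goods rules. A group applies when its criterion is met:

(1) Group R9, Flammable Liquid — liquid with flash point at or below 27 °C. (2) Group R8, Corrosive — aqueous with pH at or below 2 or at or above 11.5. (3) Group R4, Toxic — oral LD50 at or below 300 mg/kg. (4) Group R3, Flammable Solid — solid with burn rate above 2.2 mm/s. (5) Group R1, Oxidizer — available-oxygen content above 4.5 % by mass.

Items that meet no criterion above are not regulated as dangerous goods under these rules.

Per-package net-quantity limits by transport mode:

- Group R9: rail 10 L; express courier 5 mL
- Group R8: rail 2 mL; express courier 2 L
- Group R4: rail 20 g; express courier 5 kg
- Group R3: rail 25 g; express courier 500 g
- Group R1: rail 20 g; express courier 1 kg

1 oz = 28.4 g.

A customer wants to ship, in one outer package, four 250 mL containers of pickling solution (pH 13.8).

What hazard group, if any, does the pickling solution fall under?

Group R8

The pickling solution has pH 13.8, which is ≥ 11.5, so it is Group R8 (Corrosive).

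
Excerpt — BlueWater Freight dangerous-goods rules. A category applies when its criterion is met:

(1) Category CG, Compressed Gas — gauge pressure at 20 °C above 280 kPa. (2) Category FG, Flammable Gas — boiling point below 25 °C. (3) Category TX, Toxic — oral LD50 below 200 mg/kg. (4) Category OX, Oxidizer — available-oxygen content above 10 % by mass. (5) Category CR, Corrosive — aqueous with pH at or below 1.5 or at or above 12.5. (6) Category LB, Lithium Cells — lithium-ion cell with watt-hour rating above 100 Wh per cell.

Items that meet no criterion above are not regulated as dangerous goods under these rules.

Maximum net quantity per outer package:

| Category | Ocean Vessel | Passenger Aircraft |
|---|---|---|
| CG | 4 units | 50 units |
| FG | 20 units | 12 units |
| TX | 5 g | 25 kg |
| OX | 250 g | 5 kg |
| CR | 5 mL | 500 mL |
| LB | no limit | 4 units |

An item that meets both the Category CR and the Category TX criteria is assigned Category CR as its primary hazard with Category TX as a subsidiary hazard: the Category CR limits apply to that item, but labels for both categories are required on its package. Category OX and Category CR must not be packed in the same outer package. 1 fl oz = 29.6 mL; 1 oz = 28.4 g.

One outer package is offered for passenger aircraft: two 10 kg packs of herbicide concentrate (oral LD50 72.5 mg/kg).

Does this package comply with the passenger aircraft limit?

The herbicide concentrate has oral LD50 72.5 mg/kg, which is < 200 mg/kg, so it is Category TX (Toxic).
Category TX quantity: two 10 kg packs = 20 kg.
20 kg is within the passenger aircraft limit of 25 kg for Category TX.

Yes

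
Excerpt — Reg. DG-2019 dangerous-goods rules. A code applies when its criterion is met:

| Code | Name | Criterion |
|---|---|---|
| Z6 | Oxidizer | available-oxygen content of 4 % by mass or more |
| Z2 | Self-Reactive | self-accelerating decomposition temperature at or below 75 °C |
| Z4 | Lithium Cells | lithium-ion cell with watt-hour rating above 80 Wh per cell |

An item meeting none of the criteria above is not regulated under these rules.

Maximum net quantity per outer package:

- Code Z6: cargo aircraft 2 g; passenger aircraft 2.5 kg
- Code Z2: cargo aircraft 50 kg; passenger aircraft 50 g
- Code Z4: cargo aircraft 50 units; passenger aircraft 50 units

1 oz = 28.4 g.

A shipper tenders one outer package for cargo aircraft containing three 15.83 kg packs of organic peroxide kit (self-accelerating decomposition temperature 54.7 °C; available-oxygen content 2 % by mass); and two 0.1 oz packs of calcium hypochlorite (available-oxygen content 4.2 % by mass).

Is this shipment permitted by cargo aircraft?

With self-accelerating decomposition temperature 54.7 °C (≤ 75 °C), the organic peroxide kit falls in Code Z2.
Calcium hypochlorite: available-oxygen content 4.2 % by mass ≥ 4 % by mass → Code Z6 (Oxidizer).
Code Z6 quantity: two 0.1 oz packs = 5.68 g.
That exceeds the Code Z6 cargo aircraft limit of 2 g.
Code Z2 quantity: three 15.83 kg packs = 47.49 kg.
47.49 kg ≤ 50 kg (cargo aircraft limit, Code Z2) — within limit.

No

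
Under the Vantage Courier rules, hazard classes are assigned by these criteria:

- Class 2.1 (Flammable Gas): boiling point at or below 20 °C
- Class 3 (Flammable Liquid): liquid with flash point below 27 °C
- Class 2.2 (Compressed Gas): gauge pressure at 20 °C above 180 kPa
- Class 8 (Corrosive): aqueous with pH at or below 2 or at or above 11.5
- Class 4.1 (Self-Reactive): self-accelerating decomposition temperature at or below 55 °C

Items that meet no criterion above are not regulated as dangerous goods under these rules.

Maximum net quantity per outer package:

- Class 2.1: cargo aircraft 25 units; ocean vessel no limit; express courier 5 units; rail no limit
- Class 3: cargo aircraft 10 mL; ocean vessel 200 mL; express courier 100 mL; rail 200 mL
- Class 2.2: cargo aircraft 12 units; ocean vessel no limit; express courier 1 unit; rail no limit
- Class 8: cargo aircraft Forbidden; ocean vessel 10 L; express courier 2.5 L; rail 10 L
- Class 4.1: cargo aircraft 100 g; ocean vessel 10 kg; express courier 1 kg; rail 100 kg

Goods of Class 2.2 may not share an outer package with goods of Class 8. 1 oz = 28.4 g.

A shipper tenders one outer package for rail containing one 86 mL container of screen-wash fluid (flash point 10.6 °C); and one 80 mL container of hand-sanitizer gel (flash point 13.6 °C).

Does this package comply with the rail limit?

Yes

Flash point 10.6 °C meets the Class 3 criterion (Flammable Liquid), so the screen-wash fluid is Class 3.
With flash point 13.6 °C (< 27 °C), the hand-sanitizer gel falls in Class 3.
Class 3 net quantity: 86 mL + 80 mL = 166 mL.
166 mL is within the rail limit of 200 mL for Class 3.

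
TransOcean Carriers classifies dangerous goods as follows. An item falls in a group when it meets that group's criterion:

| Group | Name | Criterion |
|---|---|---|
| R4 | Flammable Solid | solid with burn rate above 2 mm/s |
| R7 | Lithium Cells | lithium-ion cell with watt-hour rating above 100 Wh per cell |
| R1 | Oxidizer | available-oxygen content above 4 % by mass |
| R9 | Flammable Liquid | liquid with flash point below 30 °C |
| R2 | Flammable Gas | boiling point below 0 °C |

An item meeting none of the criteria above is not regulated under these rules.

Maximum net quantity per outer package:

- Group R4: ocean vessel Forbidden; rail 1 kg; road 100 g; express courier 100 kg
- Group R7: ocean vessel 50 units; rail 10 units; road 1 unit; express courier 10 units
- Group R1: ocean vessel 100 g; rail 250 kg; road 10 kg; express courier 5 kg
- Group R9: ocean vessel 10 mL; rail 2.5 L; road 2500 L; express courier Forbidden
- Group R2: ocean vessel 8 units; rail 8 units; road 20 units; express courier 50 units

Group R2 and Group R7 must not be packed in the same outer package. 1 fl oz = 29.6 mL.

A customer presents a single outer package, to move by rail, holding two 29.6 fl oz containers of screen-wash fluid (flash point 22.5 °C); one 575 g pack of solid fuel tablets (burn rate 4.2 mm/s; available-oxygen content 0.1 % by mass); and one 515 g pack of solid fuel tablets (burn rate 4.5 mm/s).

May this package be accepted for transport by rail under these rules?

The screen-wash fluid has flash point 22.5 °C, which is < 30 °C, so it is Group R9 (Flammable Liquid).
Burn rate 4.2 mm/s meets the Group R4 criterion (Flammable Solid), so the solid fuel tablets are Group R4.
Burn rate 4.5 mm/s meets the Group R4 criterion (Flammable Solid), so the solid fuel tablets are Group R4.
Group R4 net quantity: 575 g + 515 g = 1.09 kg.
1.09 kg exceeds the rail limit of 1 kg for Group R4.
Group R9 quantity: two 29.6 fl oz containers = 1752.32 mL.
That is within the Group R9 rail limit of 2.5 L.
The segregation rule (Group R2 with Group R7) does not apply to Group R4 with Group R9.

No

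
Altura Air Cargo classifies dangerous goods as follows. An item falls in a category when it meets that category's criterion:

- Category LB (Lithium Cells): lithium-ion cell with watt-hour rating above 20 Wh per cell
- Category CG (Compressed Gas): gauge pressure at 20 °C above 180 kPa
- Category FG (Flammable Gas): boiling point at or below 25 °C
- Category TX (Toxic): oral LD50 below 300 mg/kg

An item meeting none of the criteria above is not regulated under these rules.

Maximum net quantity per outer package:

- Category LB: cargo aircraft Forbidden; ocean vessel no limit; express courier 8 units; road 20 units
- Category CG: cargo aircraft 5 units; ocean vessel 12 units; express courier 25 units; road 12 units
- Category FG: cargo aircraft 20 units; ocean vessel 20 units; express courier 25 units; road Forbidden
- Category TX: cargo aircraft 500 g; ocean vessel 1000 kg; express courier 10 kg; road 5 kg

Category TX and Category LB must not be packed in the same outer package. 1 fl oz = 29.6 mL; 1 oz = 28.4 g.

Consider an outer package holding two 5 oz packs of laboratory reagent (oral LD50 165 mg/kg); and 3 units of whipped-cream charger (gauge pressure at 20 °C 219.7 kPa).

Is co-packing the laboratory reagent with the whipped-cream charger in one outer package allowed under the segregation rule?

Laboratory reagent: oral LD50 165 mg/kg < 300 mg/kg → Category TX (Toxic).
With gauge pressure at 20 °C 219.7 kPa (> 180 kPa), the whipped-cream charger falls in Category CG.
No segregation rule bars Category TX with Category CG.

Yes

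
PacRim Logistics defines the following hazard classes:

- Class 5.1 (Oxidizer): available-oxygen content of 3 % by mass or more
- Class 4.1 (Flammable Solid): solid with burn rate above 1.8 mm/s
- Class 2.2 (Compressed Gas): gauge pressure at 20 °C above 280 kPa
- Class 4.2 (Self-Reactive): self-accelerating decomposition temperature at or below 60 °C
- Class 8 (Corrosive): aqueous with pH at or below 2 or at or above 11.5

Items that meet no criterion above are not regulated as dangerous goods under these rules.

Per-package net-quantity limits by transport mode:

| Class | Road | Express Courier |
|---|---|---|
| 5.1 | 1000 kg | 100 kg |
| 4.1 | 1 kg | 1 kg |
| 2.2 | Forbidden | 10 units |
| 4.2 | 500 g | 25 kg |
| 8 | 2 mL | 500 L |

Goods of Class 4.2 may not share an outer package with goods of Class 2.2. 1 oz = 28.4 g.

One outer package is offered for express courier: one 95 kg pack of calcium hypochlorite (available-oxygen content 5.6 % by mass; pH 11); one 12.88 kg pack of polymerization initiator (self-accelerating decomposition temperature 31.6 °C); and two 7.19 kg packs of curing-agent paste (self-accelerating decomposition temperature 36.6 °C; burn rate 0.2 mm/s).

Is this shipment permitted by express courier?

Available-oxygen content 5.6 % by mass meets the Class 5.1 criterion (Oxidizer), so the calcium hypochlorite is Class 5.1.
Self-accelerating decomposition temperature 31.6 °C meets the Class 4.2 criterion (Self-Reactive), so the polymerization initiator is Class 4.2.
Curing-agent paste: self-accelerating decomposition temperature 36.6 °C ≤ 60 °C → Class 4.2 (Self-Reactive).
Total Class 4.2: 12.88 kg + (two 7.19 kg packs = 14.38 kg) = 27.26 kg.
27.26 kg exceeds the express courier limit of 25 kg for Class 4.2.
Class 5.1 quantity: 95 kg.
That is within the Class 5.1 express courier limit of 100 kg.
The segregation rule (Class 4.2 with Class 2.2) does not apply to Class 4.2 with Class 5.1.

No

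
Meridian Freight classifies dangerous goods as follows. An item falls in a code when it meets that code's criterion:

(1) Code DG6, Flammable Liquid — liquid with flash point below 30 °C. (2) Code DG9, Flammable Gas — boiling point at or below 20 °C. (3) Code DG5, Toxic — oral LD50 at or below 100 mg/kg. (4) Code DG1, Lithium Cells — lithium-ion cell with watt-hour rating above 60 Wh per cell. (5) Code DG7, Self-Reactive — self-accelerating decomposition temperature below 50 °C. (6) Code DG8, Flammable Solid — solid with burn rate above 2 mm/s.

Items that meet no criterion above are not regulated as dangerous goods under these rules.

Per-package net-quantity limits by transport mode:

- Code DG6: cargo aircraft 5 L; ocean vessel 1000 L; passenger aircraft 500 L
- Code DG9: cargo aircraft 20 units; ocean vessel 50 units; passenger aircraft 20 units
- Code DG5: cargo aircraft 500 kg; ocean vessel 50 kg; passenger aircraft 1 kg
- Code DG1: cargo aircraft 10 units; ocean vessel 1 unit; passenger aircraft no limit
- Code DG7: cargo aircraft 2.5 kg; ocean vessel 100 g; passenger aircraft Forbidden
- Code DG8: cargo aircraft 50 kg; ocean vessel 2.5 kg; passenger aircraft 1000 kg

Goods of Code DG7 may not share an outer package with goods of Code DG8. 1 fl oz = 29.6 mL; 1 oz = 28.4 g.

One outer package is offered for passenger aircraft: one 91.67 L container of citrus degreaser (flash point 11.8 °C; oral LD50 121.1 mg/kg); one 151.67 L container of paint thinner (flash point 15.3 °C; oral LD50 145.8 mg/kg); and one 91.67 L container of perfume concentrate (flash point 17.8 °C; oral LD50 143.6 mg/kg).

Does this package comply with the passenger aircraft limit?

Yes

With flash point 11.8 °C (< 30 °C), the citrus degreaser falls in Code DG6.
Flash point 15.3 °C meets the Code DG6 criterion (Flammable Liquid), so the paint thinner is Code DG6.
With flash point 17.8 °C (< 30 °C), the perfume concentrate falls in Code DG6.
Total Code DG6: 91.67 L + 151.67 L + 91.67 L = 335.01 L.
That is within the Code DG6 passenger aircraft limit of 500 L.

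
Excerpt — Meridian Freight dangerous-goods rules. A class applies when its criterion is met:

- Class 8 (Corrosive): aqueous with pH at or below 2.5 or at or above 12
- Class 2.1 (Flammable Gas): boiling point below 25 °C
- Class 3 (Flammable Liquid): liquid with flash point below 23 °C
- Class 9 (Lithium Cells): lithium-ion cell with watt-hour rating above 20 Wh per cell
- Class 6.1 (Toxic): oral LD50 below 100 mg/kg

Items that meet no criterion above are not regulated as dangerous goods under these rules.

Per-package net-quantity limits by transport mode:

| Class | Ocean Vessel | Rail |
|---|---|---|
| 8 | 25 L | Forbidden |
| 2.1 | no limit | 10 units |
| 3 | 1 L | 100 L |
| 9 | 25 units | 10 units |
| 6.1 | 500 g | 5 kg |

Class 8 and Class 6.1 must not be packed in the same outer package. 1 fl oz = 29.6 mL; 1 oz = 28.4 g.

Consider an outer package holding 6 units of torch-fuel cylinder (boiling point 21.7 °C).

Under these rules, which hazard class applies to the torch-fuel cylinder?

Class 2.1

Boiling point 21.7 °C meets the Class 2.1 criterion (Flammable Gas), so the torch-fuel cylinder is Class 2.1.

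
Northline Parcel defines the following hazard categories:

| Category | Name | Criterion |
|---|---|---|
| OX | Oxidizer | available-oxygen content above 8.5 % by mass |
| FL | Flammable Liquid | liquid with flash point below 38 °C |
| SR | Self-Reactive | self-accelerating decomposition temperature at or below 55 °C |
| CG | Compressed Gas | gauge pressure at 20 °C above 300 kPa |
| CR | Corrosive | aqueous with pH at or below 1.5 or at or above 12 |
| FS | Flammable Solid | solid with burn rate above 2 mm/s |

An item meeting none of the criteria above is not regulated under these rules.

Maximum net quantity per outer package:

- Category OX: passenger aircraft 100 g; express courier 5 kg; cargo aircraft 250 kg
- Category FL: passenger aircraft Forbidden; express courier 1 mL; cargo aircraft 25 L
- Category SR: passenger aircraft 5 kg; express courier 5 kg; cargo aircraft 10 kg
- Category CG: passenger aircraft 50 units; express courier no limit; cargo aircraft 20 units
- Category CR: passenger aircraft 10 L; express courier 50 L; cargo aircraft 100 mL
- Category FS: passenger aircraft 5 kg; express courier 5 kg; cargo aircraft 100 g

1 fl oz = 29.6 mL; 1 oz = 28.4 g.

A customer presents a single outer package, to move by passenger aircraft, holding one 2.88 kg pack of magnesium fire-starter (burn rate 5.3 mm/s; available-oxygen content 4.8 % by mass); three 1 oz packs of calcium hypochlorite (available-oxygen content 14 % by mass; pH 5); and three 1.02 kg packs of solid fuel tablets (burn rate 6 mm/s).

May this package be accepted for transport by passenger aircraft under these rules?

No

Magnesium fire-starter: burn rate 5.3 mm/s > 2 mm/s → Category FS (Flammable Solid).
With available-oxygen content 14 % by mass (> 8.5 % by mass), the calcium hypochlorite falls in Category OX.
Burn rate 6 mm/s meets the Category FS criterion (Flammable Solid), so the solid fuel tablets are Category FS.
Category FS net quantity: 2.88 kg + (three 1.02 kg packs = 3.06 kg) = 5.94 kg.
5.94 kg exceeds the passenger aircraft limit of 5 kg for Category FS.
Category OX quantity: three 1 oz packs = 85.2 g.
That is within the Category OX passenger aircraft limit of 100 g.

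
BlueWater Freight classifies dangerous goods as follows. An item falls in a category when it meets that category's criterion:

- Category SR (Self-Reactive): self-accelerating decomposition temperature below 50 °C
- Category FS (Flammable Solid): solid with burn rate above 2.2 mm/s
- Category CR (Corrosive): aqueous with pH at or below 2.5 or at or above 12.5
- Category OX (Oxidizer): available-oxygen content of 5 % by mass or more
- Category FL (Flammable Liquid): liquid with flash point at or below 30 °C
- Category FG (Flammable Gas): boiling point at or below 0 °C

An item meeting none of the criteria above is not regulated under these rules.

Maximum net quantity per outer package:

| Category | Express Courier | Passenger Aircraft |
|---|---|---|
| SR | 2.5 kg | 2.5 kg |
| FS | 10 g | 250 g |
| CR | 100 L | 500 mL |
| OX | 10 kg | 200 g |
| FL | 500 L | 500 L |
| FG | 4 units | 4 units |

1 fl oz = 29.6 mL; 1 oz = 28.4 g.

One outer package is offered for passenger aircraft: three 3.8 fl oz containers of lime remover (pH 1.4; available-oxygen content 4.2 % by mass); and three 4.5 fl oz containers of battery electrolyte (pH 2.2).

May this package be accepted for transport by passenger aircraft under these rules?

No

The lime remover has pH 1.4, which is ≤ 2.5, so it is Category CR (Corrosive).
pH 2.2 meets the Category CR criterion (Corrosive), so the battery electrolyte is Category CR.
Total Category CR: (three 3.8 fl oz containers = 337.44 mL) + (three 4.5 fl oz containers = 399.6 mL) = 737.04 mL.
737.04 mL exceeds the passenger aircraft limit of 500 mL for Category CR.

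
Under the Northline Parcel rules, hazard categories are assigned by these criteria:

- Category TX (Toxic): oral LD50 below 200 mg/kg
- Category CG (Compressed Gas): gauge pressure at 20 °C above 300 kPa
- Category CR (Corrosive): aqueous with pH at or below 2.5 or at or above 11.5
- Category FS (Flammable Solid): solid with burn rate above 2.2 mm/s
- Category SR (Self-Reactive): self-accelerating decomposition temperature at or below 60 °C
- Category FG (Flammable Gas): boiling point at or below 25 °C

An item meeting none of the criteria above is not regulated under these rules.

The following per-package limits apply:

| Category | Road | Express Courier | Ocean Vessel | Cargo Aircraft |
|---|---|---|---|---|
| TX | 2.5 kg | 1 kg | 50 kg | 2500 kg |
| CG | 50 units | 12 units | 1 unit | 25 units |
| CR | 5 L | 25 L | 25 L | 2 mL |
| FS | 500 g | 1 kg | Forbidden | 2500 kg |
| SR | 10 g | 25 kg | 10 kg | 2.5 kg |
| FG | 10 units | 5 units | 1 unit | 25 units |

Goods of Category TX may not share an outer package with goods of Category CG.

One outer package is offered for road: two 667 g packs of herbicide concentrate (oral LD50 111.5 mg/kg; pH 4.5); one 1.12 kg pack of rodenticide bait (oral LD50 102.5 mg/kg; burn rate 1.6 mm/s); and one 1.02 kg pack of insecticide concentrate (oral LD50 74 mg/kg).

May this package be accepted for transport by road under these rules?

The herbicide concentrate has oral LD50 111.5 mg/kg, which is < 200 mg/kg, so it is Category TX (Toxic).
With oral LD50 102.5 mg/kg (< 200 mg/kg), the rodenticide bait falls in Category TX.
Insecticide concentrate: oral LD50 74 mg/kg < 200 mg/kg → Category TX (Toxic).
Category TX net quantity: (two 667 g packs = 1.334 kg) + 1.12 kg + 1.02 kg = 3.474 kg.
3.474 kg > 2.5 kg (road limit, Category TX) — over the limit.

No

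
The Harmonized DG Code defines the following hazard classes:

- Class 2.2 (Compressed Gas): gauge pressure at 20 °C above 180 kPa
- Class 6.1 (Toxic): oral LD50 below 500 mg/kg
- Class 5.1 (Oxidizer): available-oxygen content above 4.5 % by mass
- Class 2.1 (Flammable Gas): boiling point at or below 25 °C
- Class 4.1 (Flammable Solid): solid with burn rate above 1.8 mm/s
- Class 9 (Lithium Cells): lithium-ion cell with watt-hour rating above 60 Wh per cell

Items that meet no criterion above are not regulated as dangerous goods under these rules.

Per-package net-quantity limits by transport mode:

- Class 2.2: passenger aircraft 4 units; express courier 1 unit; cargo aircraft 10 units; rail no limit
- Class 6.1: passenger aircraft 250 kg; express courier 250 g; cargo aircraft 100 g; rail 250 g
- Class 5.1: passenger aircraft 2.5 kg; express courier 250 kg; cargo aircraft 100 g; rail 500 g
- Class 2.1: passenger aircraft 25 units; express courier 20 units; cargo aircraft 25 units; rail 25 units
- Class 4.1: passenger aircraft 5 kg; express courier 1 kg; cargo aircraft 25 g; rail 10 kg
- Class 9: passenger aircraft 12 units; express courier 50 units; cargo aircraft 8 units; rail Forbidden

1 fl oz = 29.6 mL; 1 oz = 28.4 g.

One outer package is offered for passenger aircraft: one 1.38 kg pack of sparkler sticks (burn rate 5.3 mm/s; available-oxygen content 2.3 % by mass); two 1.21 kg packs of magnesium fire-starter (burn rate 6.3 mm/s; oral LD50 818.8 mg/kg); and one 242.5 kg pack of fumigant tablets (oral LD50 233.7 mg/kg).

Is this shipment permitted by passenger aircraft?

With burn rate 5.3 mm/s (> 1.8 mm/s), the sparkler sticks fall in Class 4.1.
Magnesium fire-starter: burn rate 6.3 mm/s > 1.8 mm/s → Class 4.1 (Flammable Solid).
With oral LD50 233.7 mg/kg (< 500 mg/kg), the fumigant tablets fall in Class 6.1.
Total Class 4.1: 1.38 kg + (two 1.21 kg packs = 2.42 kg) = 3.8 kg.
That is within the Class 4.1 passenger aircraft limit of 5 kg.
Class 6.1 quantity: 242.5 kg.
242.5 kg ≤ 250 kg (passenger aircraft limit, Class 6.1) — within limit.
Every hazard class is within its passenger aircraft limit and no segregation rule is violated.

Yes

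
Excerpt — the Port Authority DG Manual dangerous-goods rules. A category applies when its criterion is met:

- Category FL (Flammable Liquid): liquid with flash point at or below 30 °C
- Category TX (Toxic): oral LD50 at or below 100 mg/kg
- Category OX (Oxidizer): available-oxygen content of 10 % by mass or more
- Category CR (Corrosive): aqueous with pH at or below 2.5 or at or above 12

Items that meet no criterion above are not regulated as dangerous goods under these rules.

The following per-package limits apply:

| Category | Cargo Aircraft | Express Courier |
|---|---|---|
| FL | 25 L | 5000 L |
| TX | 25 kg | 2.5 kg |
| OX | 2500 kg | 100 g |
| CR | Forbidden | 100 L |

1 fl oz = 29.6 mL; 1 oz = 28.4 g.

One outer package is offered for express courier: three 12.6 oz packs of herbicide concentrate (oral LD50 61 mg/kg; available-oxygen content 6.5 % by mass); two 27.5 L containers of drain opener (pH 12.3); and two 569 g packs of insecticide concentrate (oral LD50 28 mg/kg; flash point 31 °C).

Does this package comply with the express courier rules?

With oral LD50 61 mg/kg (≤ 100 mg/kg), the herbicide concentrate falls in Category TX.
pH 12.3 meets the Category CR criterion (Corrosive), so the drain opener is Category CR.
Oral LD50 28 mg/kg meets the Category TX criterion (Toxic), so the insecticide concentrate is Category TX.
Category CR quantity: two 27.5 L containers = 55 L.
55 L is within the express courier limit of 100 L for Category CR.
Category TX net quantity: (three 12.6 oz packs = 1073.52 g) + (two 569 g packs = 1.138 kg) = 2211.52 g.
2211.52 g is within the express courier limit of 2.5 kg for Category TX.
Every hazard category is within its express courier limit and no segregation rule is violated.

Yes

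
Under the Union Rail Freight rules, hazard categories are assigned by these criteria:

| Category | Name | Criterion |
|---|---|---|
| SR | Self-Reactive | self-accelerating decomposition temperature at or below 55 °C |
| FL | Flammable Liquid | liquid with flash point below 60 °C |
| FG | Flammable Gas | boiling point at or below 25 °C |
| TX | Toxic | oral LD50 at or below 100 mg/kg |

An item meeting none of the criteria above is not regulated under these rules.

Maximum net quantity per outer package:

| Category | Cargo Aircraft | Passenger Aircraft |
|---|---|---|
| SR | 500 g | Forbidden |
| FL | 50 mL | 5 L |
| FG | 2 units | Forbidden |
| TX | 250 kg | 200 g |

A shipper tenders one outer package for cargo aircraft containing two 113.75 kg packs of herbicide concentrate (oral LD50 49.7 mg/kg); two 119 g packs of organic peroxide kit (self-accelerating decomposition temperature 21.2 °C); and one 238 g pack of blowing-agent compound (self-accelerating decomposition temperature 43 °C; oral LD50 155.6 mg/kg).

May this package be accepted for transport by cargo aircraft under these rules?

Yes

The herbicide concentrate has oral LD50 49.7 mg/kg, which is ≤ 100 mg/kg, so it is Category TX (Toxic).
Self-accelerating decomposition temperature 21.2 °C meets the Category SR criterion (Self-Reactive), so the organic peroxide kit is Category SR.
The blowing-agent compound has self-accelerating decomposition temperature 43 °C, which is ≤ 55 °C, so it is Category SR (Self-Reactive).
Category TX quantity: two 113.75 kg packs = 227.5 kg.
227.5 kg is within the cargo aircraft limit of 250 kg for Category TX.
Total Category SR: (two 119 g packs = 238 g) + 238 g = 476 g.
That is within the Category SR cargo aircraft limit of 500 g.
Every hazard category is within its cargo aircraft limit and no segregation rule is violated.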